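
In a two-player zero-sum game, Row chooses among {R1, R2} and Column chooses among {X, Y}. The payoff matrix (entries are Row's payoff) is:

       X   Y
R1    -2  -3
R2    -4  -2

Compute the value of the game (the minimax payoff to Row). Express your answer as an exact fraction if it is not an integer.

-8/3

Row minima: R1 → -3, R2 → -4; maximin = -3.
Column maxima: X → -2, Y → -2; minimax = -2.
-3 ≠ -2, so there is no saddle point; optimal play is mixed.
Let Row play R1 with probability p. Expected payoff against X: (-2)p + (-4)(1−p) = 2p − 4; against Y: (-3)p + (-2)(1−p) = −p − 2.
Setting these equal: 2p − 4 = −p − 2 ⇒ 3p = 2 ⇒ p = 2/3, and the value is (2)·(2/3) − 4 = -8/3.
For Column: with q = P(X), equating R1's and R2's payoffs gives q − 3 = −2q − 2 ⇒ q = 1/3.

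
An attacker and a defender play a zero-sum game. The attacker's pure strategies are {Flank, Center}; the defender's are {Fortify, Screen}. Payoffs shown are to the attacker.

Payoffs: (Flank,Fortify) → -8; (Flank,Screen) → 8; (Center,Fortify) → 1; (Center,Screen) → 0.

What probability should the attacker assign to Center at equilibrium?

Row minima: Flank → -8, Center → 0; maximin = 0.
Column maxima: Fortify → 1, Screen → 8; minimax = 1.
0 ≠ 1, so there is no saddle point; optimal play is mixed.
Let the attacker play Flank with probability p. Expected payoff against Fortify: (-8)p + 1(1−p) = −9p + 1; against Screen: 8p + 0(1−p) = 8p.
Setting these equal: −9p + 1 = 8p ⇒ −17p = -1 ⇒ p = 1/17, and the value is (-9)·(1/17) + 1 = 8/17.
For the defender: with q = P(Fortify), equating Flank's and Center's payoffs gives −16q + 8 = q ⇒ q = 8/17.

16/17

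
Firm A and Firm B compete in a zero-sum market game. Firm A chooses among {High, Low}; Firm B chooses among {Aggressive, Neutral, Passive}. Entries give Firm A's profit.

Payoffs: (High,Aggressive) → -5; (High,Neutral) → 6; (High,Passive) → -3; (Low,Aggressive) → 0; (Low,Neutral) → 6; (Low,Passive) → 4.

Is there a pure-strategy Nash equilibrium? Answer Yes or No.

Row minima: High → -5, Low → 0; maximin = 0.
Column maxima: Aggressive → 0, Neutral → 6, Passive → 4; minimax = 0.
maximin = minimax = 0, so a saddle point exists.

Yes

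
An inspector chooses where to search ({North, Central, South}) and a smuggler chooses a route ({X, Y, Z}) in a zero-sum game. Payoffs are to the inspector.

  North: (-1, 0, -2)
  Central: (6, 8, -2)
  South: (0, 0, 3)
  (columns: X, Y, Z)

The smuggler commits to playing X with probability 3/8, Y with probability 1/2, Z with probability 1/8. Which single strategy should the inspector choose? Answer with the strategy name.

Expected payoff of North: (3/8)·(-1) + (1/2)·0 + (1/8)·(-2) = -5/8.
Expected payoff of Central: (3/8)·6 + (1/2)·8 + (1/8)·(-2) = 6.
Expected payoff of South: (3/8)·0 + (1/2)·0 + (1/8)·3 = 3/8.
The largest is 6, so the inspector's best response is Central.

Central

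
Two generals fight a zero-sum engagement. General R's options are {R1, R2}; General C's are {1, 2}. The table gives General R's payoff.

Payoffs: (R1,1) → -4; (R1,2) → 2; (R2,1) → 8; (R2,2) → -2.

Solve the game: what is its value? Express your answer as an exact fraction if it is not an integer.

1/2

Row minima: R1 → -4, R2 → -2; maximin = -2.
Column maxima: 1 → 8, 2 → 2; minimax = 2.
-2 ≠ 2, so there is no saddle point; optimal play is mixed.
Let General R play R1 with probability p. Expected payoff against 1: (-4)p + 8(1−p) = −12p + 8; against 2: 2p + (-2)(1−p) = 4p − 2.
Setting these equal: −12p + 8 = 4p − 2 ⇒ −16p = -10 ⇒ p = 5/8, and the value is (-12)·(5/8) + 8 = 1/2.
For General C: with q = P(1), equating R1's and R2's payoffs gives −6q + 2 = 10q − 2 ⇒ q = 1/4.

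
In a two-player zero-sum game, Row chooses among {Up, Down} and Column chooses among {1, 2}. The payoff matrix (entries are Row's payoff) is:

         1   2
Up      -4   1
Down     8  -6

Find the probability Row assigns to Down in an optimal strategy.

5/19

Row minima: Up → -4, Down → -6; maximin = -4.
Column maxima: 1 → 8, 2 → 1; minimax = 1.
-4 ≠ 1, so there is no saddle point; optimal play is mixed.
Let Row play Up with probability p. Expected payoff against 1: (-4)p + 8(1−p) = −12p + 8; against 2: 1p + (-6)(1−p) = 7p − 6.
Setting these equal: −12p + 8 = 7p − 6 ⇒ −19p = -14 ⇒ p = 14/19, and the value is (-12)·(14/19) + 8 = -16/19.
For Column: with q = P(1), equating Up's and Down's payoffs gives −5q + 1 = 14q − 6 ⇒ q = 7/19.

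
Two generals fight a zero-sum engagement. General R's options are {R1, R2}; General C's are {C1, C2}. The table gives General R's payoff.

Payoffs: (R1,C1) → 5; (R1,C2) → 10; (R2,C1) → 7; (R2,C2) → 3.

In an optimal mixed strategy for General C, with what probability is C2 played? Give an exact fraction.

Row minima: R1 → 5, R2 → 3; maximin = 5.
Column maxima: C1 → 7, C2 → 10; minimax = 7.
5 ≠ 7, so there is no saddle point; optimal play is mixed.
Let General R play R1 with probability p. Expected payoff against C1: 5p + 7(1−p) = −2p + 7; against C2: 10p + 3(1−p) = 7p + 3.
Setting these equal: −2p + 7 = 7p + 3 ⇒ −9p = -4 ⇒ p = 4/9, and the value is (-2)·(4/9) + 7 = 55/9.
For General C: with q = P(C1), equating R1's and R2's payoffs gives −5q + 10 = 4q + 3 ⇒ q = 7/9.

2/9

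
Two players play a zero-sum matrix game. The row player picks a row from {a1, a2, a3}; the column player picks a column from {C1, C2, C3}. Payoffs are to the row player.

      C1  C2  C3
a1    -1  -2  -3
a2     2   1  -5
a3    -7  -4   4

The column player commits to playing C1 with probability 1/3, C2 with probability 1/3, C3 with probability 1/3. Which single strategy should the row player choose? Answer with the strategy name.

a2

Expected payoff of a1: (1/3)·(-1) + (1/3)·(-2) + (1/3)·(-3) = -2.
Expected payoff of a2: (1/3)·2 + (1/3)·1 + (1/3)·(-5) = -2/3.
Expected payoff of a3: (1/3)·(-7) + (1/3)·(-4) + (1/3)·4 = -7/3.
The largest is -2/3, so the row player's best response is a2.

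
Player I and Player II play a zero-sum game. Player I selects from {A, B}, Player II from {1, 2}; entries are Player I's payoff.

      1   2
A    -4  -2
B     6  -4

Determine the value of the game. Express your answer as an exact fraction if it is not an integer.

Row minima: A → -4, B → -4; maximin = -4.
Column maxima: 1 → 6, 2 → -2; minimax = -2.
-4 ≠ -2, so there is no saddle point; optimal play is mixed.
Let Player I play A with probability p. Expected payoff against 1: (-4)p + 6(1−p) = −10p + 6; against 2: (-2)p + (-4)(1−p) = 2p − 4.
Setting these equal: −10p + 6 = 2p − 4 ⇒ −12p = -10 ⇒ p = 5/6, and the value is (-10)·(5/6) + 6 = -7/3.
For Player II: with q = P(1), equating A's and B's payoffs gives −2q − 2 = 10q − 4 ⇒ q = 1/6.

-7/3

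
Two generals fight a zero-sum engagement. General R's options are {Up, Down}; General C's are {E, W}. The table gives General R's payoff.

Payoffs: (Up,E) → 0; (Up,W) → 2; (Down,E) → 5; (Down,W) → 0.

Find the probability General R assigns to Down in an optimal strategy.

Row minima: Up → 0, Down → 0; maximin = 0.
Column maxima: E → 5, W → 2; minimax = 2.
0 ≠ 2, so there is no saddle point; optimal play is mixed.
Let General R play Up with probability p. Expected payoff against E: 0p + 5(1−p) = −5p + 5; against W: 2p + 0(1−p) = 2p.
Setting these equal: −5p + 5 = 2p ⇒ −7p = -5 ⇒ p = 5/7, and the value is (-5)·(5/7) + 5 = 10/7.
For General C: with q = P(E), equating Up's and Down's payoffs gives −2q + 2 = 5q ⇒ q = 2/7.

2/7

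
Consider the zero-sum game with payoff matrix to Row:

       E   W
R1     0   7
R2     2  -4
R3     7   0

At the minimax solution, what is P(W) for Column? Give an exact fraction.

1/2

Row minima: R1 → 0, R2 → -4, R3 → 0; maximin = 0.
Column maxima: E → 7, W → 7; minimax = 7.
0 ≠ 7, so there is no saddle point; optimal play is mixed.
R2 is strictly dominated by R3, so Row never plays it.
On the remaining 2×2 (R1, R3 vs E, W):
Let Row play R1 with probability p. Expected payoff against E: 0p + 7(1−p) = −7p + 7; against W: 7p + 0(1−p) = 7p.
Setting these equal: −7p + 7 = 7p ⇒ −14p = -7 ⇒ p = 1/2, and the value is (-7)·(1/2) + 7 = 7/2.
For Column: with q = P(E), equating R1's and R3's payoffs gives −7q + 7 = 7q ⇒ q = 1/2.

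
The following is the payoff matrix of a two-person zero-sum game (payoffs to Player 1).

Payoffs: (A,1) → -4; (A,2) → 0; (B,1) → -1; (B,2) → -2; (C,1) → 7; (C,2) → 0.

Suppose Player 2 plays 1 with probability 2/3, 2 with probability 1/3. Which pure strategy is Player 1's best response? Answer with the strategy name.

Expected payoff of A: (2/3)·(-4) + (1/3)·0 = -8/3.
Expected payoff of B: (2/3)·(-1) + (1/3)·(-2) = -4/3.
Expected payoff of C: (2/3)·7 + (1/3)·0 = 14/3.
The largest is 14/3, so Player 1's best response is C.

C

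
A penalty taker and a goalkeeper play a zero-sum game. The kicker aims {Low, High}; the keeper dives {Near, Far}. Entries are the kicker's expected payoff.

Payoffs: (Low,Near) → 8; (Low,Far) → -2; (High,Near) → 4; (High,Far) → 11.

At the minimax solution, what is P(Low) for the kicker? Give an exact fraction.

Row minima: Low → -2, High → 4; maximin = 4.
Column maxima: Near → 8, Far → 11; minimax = 8.
4 ≠ 8, so there is no saddle point; optimal play is mixed.
Let the kicker play Low with probability p. Expected payoff against Near: 8p + 4(1−p) = 4p + 4; against Far: (-2)p + 11(1−p) = −13p + 11.
Setting these equal: 4p + 4 = −13p + 11 ⇒ 17p = 7 ⇒ p = 7/17, and the value is (4)·(7/17) + 4 = 96/17.
For the keeper: with q = P(Near), equating Low's and High's payoffs gives 10q − 2 = −7q + 11 ⇒ q = 13/17.

7/17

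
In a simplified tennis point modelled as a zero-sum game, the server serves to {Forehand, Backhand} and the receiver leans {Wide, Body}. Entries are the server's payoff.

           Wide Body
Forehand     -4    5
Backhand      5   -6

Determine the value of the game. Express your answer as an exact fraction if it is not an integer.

Row minima: Forehand → -4, Backhand → -6; maximin = -4.
Column maxima: Wide → 5, Body → 5; minimax = 5.
-4 ≠ 5, so there is no saddle point; optimal play is mixed.
Let the server play Forehand with probability p. Expected payoff against Wide: (-4)p + 5(1−p) = −9p + 5; against Body: 5p + (-6)(1−p) = 11p − 6.
Setting these equal: −9p + 5 = 11p − 6 ⇒ −20p = -11 ⇒ p = 11/20, and the value is (-9)·(11/20) + 5 = 1/20.
For the receiver: with q = P(Wide), equating Forehand's and Backhand's payoffs gives −9q + 5 = 11q − 6 ⇒ q = 11/20.

1/20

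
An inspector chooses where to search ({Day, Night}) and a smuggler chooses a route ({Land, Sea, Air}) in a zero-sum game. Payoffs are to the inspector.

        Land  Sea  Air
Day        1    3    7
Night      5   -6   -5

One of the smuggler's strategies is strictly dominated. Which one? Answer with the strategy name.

Air

Sea holds the inspector's payoff strictly below Air in every row: 3 < 7, -6 < -5.
So Air is strictly dominated for the smuggler.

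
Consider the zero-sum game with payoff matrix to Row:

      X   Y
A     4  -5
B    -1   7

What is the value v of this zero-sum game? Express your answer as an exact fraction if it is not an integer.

Row minima: A → -5, B → -1; maximin = -1.
Column maxima: X → 4, Y → 7; minimax = 4.
-1 ≠ 4, so there is no saddle point; optimal play is mixed.
Let Row play A with probability p. Expected payoff against X: 4p + (-1)(1−p) = 5p − 1; against Y: (-5)p + 7(1−p) = −12p + 7.
Setting these equal: 5p − 1 = −12p + 7 ⇒ 17p = 8 ⇒ p = 8/17, and the value is (5)·(8/17) − 1 = 23/17.
For Column: with q = P(X), equating A's and B's payoffs gives 9q − 5 = −8q + 7 ⇒ q = 12/17.

23/17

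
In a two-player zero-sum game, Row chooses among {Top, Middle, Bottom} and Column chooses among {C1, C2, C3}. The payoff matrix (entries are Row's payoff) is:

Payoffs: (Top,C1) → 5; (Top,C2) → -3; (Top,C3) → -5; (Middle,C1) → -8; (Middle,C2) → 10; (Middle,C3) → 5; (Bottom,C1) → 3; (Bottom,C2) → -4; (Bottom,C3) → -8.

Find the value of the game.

Row minima: Top → -5, Middle → -8, Bottom → -8; maximin = -5.
Column maxima: C1 → 5, C2 → 10, C3 → 5; minimax = 5.
-5 ≠ 5, so there is no saddle point; optimal play is mixed.
Bottom is strictly dominated by Top, so Row never plays it.
C2 is strictly dominated by C3 (it gives Row strictly more in every row), so Column never plays it.
On the remaining 2×2 (Top, Middle vs C1, C3):
Let Row play Top with probability p. Expected payoff against C1: 5p + (-8)(1−p) = 13p − 8; against C3: (-5)p + 5(1−p) = −10p + 5.
Setting these equal: 13p − 8 = −10p + 5 ⇒ 23p = 13 ⇒ p = 13/23, and the value is (13)·(13/23) − 8 = -15/23.
For Column: with q = P(C1), equating Top's and Middle's payoffs gives 10q − 5 = −13q + 5 ⇒ q = 10/23.

-15/23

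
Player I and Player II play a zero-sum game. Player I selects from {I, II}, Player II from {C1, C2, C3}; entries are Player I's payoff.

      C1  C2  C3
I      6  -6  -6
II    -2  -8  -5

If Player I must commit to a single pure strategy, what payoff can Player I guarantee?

Row minima: I → -6, II → -8.
The best of these is -6.

-6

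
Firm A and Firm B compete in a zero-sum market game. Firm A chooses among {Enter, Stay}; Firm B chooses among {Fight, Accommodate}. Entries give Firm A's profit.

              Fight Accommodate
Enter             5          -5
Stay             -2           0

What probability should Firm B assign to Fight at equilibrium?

5/12

Row minima: Enter → -5, Stay → -2; maximin = -2.
Column maxima: Fight → 5, Accommodate → 0; minimax = 0.
-2 ≠ 0, so there is no saddle point; optimal play is mixed.
Let Firm A play Enter with probability p. Expected payoff against Fight: 5p + (-2)(1−p) = 7p − 2; against Accommodate: (-5)p + 0(1−p) = −5p.
Setting these equal: 7p − 2 = −5p ⇒ 12p = 2 ⇒ p = 1/6, and the value is (7)·(1/6) − 2 = -5/6.
For Firm B: with q = P(Fight), equating Enter's and Stay's payoffs gives 10q − 5 = −2q ⇒ q = 5/12.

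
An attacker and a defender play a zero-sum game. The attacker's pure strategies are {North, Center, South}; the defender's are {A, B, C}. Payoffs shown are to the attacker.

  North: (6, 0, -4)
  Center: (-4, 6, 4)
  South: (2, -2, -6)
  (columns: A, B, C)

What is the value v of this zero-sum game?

Row minima: North → -4, Center → -4, South → -6; maximin = -4.
Column maxima: A → 6, B → 6, C → 4; minimax = 4.
-4 ≠ 4, so there is no saddle point; optimal play is mixed.
South is strictly dominated by North, so the attacker never plays it.
B is strictly dominated by C (it gives the attacker strictly more in every row), so the defender never plays it.
On the remaining 2×2 (North, Center vs A, C):
Let the attacker play North with probability p. Expected payoff against A: 6p + (-4)(1−p) = 10p − 4; against C: (-4)p + 4(1−p) = −8p + 4.
Setting these equal: 10p − 4 = −8p + 4 ⇒ 18p = 8 ⇒ p = 4/9, and the value is (10)·(4/9) − 4 = 4/9.
For the defender: with q = P(A), equating North's and Center's payoffs gives 10q − 4 = −8q + 4 ⇒ q = 4/9.

4/9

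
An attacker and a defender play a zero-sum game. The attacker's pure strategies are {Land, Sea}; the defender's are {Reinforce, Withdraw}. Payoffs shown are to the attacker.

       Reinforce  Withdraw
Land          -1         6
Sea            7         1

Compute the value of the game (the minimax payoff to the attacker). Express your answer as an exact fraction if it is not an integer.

43/13

Row minima: Land → -1, Sea → 1; maximin = 1.
Column maxima: Reinforce → 7, Withdraw → 6; minimax = 6.
1 ≠ 6, so there is no saddle point; optimal play is mixed.
Let the attacker play Land with probability p. Expected payoff against Reinforce: (-1)p + 7(1−p) = −8p + 7; against Withdraw: 6p + 1(1−p) = 5p + 1.
Setting these equal: −8p + 7 = 5p + 1 ⇒ −13p = -6 ⇒ p = 6/13, and the value is (-8)·(6/13) + 7 = 43/13.
For the defender: with q = P(Reinforce), equating Land's and Sea's payoffs gives −7q + 6 = 6q + 1 ⇒ q = 5/13.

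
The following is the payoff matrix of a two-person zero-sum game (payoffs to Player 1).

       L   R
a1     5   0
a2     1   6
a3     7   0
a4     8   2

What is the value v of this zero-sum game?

46/11

Row minima: a1 → 0, a2 → 1, a3 → 0, a4 → 2; maximin = 2.
Column maxima: L → 8, R → 6; minimax = 6.
2 ≠ 6, so there is no saddle point; optimal play is mixed.
a1 is strictly dominated by a4, so Player 1 never plays it.
a3 is strictly dominated by a4, so Player 1 never plays it.
On the remaining 2×2 (a2, a4 vs L, R):
Let Player 1 play a2 with probability p. Expected payoff against L: 1p + 8(1−p) = −7p + 8; against R: 6p + 2(1−p) = 4p + 2.
Setting these equal: −7p + 8 = 4p + 2 ⇒ −11p = -6 ⇒ p = 6/11, and the value is (-7)·(6/11) + 8 = 46/11.
For Player 2: with q = P(L), equating a2's and a4's payoffs gives −5q + 6 = 6q + 2 ⇒ q = 4/11.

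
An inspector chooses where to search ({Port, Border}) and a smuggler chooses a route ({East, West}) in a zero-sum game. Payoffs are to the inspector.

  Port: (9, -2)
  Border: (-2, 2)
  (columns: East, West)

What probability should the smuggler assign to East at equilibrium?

4/15

Row minima: Port → -2, Border → -2; maximin = -2.
Column maxima: East → 9, West → 2; minimax = 2.
-2 ≠ 2, so there is no saddle point; optimal play is mixed.
Let the inspector play Port with probability p. Expected payoff against East: 9p + (-2)(1−p) = 11p − 2; against West: (-2)p + 2(1−p) = −4p + 2.
Setting these equal: 11p − 2 = −4p + 2 ⇒ 15p = 4 ⇒ p = 4/15, and the value is (11)·(4/15) − 2 = 14/15.
For the smuggler: with q = P(East), equating Port's and Border's payoffs gives 11q − 2 = −4q + 2 ⇒ q = 4/15.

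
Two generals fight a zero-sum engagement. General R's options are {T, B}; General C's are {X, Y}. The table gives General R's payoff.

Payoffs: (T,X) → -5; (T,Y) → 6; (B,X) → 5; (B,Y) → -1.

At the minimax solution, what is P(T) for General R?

Row minima: T → -5, B → -1; maximin = -1.
Column maxima: X → 5, Y → 6; minimax = 5.
-1 ≠ 5, so there is no saddle point; optimal play is mixed.
Let General R play T with probability p. Expected payoff against X: (-5)p + 5(1−p) = −10p + 5; against Y: 6p + (-1)(1−p) = 7p − 1.
Setting these equal: −10p + 5 = 7p − 1 ⇒ −17p = -6 ⇒ p = 6/17, and the value is (-10)·(6/17) + 5 = 25/17.
For General C: with q = P(X), equating T's and B's payoffs gives −11q + 6 = 6q − 1 ⇒ q = 7/17.

6/17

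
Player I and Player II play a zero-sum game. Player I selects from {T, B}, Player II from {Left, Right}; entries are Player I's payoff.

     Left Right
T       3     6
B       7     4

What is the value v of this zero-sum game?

5

Row minima: T → 3, B → 4; maximin = 4.
Column maxima: Left → 7, Right → 6; minimax = 6.
4 ≠ 6, so there is no saddle point; optimal play is mixed.
Let Player I play T with probability p. Expected payoff against Left: 3p + 7(1−p) = −4p + 7; against Right: 6p + 4(1−p) = 2p + 4.
Setting these equal: −4p + 7 = 2p + 4 ⇒ −6p = -3 ⇒ p = 1/2, and the value is (-4)·(1/2) + 7 = 5.
For Player II: with q = P(Left), equating T's and B's payoffs gives −3q + 6 = 3q + 4 ⇒ q = 1/3.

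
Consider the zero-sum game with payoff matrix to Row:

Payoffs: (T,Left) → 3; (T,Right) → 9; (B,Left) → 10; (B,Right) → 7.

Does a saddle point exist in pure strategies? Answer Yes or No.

Row minima: T → 3, B → 7; maximin = 7.
Column maxima: Left → 10, Right → 9; minimax = 9.
7 ≠ 9, so no pure-strategy equilibrium exists.

No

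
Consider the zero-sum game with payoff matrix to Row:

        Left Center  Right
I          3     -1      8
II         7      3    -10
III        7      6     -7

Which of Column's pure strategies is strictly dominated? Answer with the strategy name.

Left

Center holds Row's payoff strictly below Left in every row: -1 < 3, 3 < 7, 6 < 7.
So Left is strictly dominated for Column.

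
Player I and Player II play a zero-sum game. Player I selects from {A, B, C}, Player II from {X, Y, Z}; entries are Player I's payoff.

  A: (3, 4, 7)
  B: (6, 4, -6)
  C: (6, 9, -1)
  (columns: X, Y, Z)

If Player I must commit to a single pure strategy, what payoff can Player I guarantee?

Row minima: A → 3, B → -6, C → -1.
The best of these is 3.

3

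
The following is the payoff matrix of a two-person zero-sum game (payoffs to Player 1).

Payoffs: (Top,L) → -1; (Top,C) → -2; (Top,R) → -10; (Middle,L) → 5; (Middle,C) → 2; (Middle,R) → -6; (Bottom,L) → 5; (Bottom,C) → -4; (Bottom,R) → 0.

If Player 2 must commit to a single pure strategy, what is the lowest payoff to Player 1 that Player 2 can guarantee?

Column maxima: L → 5, C → 2, R → 0.
The smallest of these is 0.

0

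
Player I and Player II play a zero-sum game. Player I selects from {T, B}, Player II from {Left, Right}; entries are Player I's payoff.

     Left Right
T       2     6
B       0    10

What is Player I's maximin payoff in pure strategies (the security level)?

Row minima: T → 2, B → 0.
The best of these is 2.

2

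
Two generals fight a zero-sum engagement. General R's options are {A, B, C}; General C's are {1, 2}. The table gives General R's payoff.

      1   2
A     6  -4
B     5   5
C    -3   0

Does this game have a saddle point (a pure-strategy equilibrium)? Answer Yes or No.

Yes

Row minima: A → -4, B → 5, C → -3; maximin = 5.
Column maxima: 1 → 6, 2 → 5; minimax = 5.
maximin = minimax = 5, so a saddle point exists.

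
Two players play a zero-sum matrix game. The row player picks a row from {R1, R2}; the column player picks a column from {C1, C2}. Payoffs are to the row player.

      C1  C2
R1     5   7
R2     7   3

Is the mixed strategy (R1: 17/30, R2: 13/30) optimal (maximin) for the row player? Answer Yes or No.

No

Against C1 this mix gives (17/30)·5 + (13/30)·7 = 88/15.
Against C2 this mix gives (17/30)·7 + (13/30)·3 = 79/15.
The column player will play C2, holding the row player to 79/15. Shifting weight toward the row that does better against C2 would raise this floor (the equalizing mix achieves 17/3 against both C2 and C1), so the proposed strategy is not optimal.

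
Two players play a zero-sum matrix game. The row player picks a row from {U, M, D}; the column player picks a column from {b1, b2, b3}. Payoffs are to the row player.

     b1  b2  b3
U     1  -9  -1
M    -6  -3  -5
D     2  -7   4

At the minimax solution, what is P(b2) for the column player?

Row minima: U → -9, M → -6, D → -7; maximin = -6.
Column maxima: b1 → 2, b2 → -3, b3 → 4; minimax = -3.
-6 ≠ -3, so there is no saddle point; optimal play is mixed.
U is strictly dominated by D, so the row player never plays it.
With U eliminated, b3 is strictly dominated by b1 (it gives the row player strictly more in every remaining row), so the column player never plays it.
On the remaining 2×2 (M, D vs b1, b2):
Let the row player play M with probability p. Expected payoff against b1: (-6)p + 2(1−p) = −8p + 2; against b2: (-3)p + (-7)(1−p) = 4p − 7.
Setting these equal: −8p + 2 = 4p − 7 ⇒ −12p = -9 ⇒ p = 3/4, and the value is (-8)·(3/4) + 2 = -4.
For the column player: with q = P(b1), equating M's and D's payoffs gives −3q − 3 = 9q − 7 ⇒ q = 1/3.

2/3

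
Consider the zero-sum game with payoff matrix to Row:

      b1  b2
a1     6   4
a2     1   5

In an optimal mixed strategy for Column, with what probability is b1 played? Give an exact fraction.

1/6

Row minima: a1 → 4, a2 → 1; maximin = 4.
Column maxima: b1 → 6, b2 → 5; minimax = 5.
4 ≠ 5, so there is no saddle point; optimal play is mixed.
Let Row play a1 with probability p. Expected payoff against b1: 6p + 1(1−p) = 5p + 1; against b2: 4p + 5(1−p) = −p + 5.
Setting these equal: 5p + 1 = −p + 5 ⇒ 6p = 4 ⇒ p = 2/3, and the value is (5)·(2/3) + 1 = 13/3.
For Column: with q = P(b1), equating a1's and a2's payoffs gives 2q + 4 = −4q + 5 ⇒ q = 1/6.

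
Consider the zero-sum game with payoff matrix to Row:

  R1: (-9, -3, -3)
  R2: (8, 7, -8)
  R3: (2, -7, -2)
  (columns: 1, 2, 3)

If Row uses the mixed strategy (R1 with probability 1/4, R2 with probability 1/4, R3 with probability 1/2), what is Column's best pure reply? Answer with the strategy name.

If Column plays 1, Row's expected payoff is (1/4)·(-9) + (1/4)·8 + (1/2)·2 = 3/4.
If Column plays 2, Row's expected payoff is (1/4)·(-3) + (1/4)·7 + (1/2)·(-7) = -5/2.
If Column plays 3, Row's expected payoff is (1/4)·(-3) + (1/4)·(-8) + (1/2)·(-2) = -15/4.
Column minimizes Row's payoff; the smallest is -15/4, so the best response is 3.

3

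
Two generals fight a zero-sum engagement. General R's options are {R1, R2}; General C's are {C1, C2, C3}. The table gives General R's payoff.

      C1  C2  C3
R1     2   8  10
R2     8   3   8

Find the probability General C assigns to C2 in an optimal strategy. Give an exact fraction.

6/11

Row minima: R1 → 2, R2 → 3; maximin = 3.
Column maxima: C1 → 8, C2 → 8, C3 → 10; minimax = 8.
3 ≠ 8, so there is no saddle point; optimal play is mixed.
C3 is strictly dominated by C2 (it gives General R strictly more in every row), so General C never plays it.
On the remaining 2×2 (R1, R2 vs C1, C2):
Let General R play R1 with probability p. Expected payoff against C1: 2p + 8(1−p) = −6p + 8; against C2: 8p + 3(1−p) = 5p + 3.
Setting these equal: −6p + 8 = 5p + 3 ⇒ −11p = -5 ⇒ p = 5/11, and the value is (-6)·(5/11) + 8 = 58/11.
For General C: with q = P(C1), equating R1's and R2's payoffs gives −6q + 8 = 5q + 3 ⇒ q = 5/11.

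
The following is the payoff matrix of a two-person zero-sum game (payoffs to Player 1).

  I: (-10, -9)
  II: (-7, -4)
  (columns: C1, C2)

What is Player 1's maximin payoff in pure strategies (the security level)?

-7

Row minima: I → -10, II → -7.
The best of these is -7.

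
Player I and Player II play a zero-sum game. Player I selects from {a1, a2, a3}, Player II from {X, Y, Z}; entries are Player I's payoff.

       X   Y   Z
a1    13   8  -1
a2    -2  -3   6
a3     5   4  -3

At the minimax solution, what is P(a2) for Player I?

1/2

Row minima: a1 → -1, a2 → -3, a3 → -3; maximin = -1.
Column maxima: X → 13, Y → 8, Z → 6; minimax = 6.
-1 ≠ 6, so there is no saddle point; optimal play is mixed.
a3 is strictly dominated by a1, so Player I never plays it.
X is strictly dominated by Y (it gives Player I strictly more in every row), so Player II never plays it.
On the remaining 2×2 (a1, a2 vs Y, Z):
Let Player I play a1 with probability p. Expected payoff against Y: 8p + (-3)(1−p) = 11p − 3; against Z: (-1)p + 6(1−p) = −7p + 6.
Setting these equal: 11p − 3 = −7p + 6 ⇒ 18p = 9 ⇒ p = 1/2, and the value is (11)·(1/2) − 3 = 5/2.
For Player II: with q = P(Y), equating a1's and a2's payoffs gives 9q − 1 = −9q + 6 ⇒ q = 7/18.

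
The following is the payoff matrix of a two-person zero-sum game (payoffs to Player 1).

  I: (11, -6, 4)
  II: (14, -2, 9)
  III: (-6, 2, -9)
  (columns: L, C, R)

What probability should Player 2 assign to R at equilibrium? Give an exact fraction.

Row minima: I → -6, II → -2, III → -9; maximin = -2.
Column maxima: L → 14, C → 2, R → 9; minimax = 2.
-2 ≠ 2, so there is no saddle point; optimal play is mixed.
I is strictly dominated by II, so Player 1 never plays it.
L is strictly dominated by R (it gives Player 1 strictly more in every row), so Player 2 never plays it.
On the remaining 2×2 (II, III vs C, R):
Let Player 1 play II with probability p. Expected payoff against C: (-2)p + 2(1−p) = −4p + 2; against R: 9p + (-9)(1−p) = 18p − 9.
Setting these equal: −4p + 2 = 18p − 9 ⇒ −22p = -11 ⇒ p = 1/2, and the value is (-4)·(1/2) + 2 = 0.
For Player 2: with q = P(C), equating II's and III's payoffs gives −11q + 9 = 11q − 9 ⇒ q = 9/11.

2/11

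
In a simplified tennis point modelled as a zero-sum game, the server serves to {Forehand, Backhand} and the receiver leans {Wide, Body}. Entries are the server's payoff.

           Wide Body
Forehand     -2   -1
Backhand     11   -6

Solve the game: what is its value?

-23/18

Row minima: Forehand → -2, Backhand → -6; maximin = -2.
Column maxima: Wide → 11, Body → -1; minimax = -1.
-2 ≠ -1, so there is no saddle point; optimal play is mixed.
Let the server play Forehand with probability p. Expected payoff against Wide: (-2)p + 11(1−p) = −13p + 11; against Body: (-1)p + (-6)(1−p) = 5p − 6.
Setting these equal: −13p + 11 = 5p − 6 ⇒ −18p = -17 ⇒ p = 17/18, and the value is (-13)·(17/18) + 11 = -23/18.
For the receiver: with q = P(Wide), equating Forehand's and Backhand's payoffs gives −q − 1 = 17q − 6 ⇒ q = 5/18.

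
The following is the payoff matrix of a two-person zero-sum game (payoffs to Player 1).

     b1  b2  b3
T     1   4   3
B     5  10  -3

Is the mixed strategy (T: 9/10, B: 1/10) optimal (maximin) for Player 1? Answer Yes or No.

No

Against b1 this mix gives (9/10)·1 + (1/10)·5 = 7/5.
Against b2 this mix gives (9/10)·4 + (1/10)·10 = 23/5.
Against b3 this mix gives (9/10)·3 + (1/10)·(-3) = 12/5.
Player 2 will play b1, holding Player 1 to 7/5. Shifting weight toward the row that does better against b1 would raise this floor (the equalizing mix achieves 9/5 against both b1 and b3), so the proposed strategy is not optimal.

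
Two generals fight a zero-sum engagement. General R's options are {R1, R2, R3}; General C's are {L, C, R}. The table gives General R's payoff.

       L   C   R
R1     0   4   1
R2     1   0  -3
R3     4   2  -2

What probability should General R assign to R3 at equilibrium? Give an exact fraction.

1/7

Row minima: R1 → 0, R2 → -3, R3 → -2; maximin = 0.
Column maxima: L → 4, C → 4, R → 1; minimax = 1.
0 ≠ 1, so there is no saddle point; optimal play is mixed.
R2 is strictly dominated by R3, so General R never plays it.
C is strictly dominated by R (it gives General R strictly more in every row), so General C never plays it.
On the remaining 2×2 (R1, R3 vs L, R):
Let General R play R1 with probability p. Expected payoff against L: 0p + 4(1−p) = −4p + 4; against R: 1p + (-2)(1−p) = 3p − 2.
Setting these equal: −4p + 4 = 3p − 2 ⇒ −7p = -6 ⇒ p = 6/7, and the value is (-4)·(6/7) + 4 = 4/7.
For General C: with q = P(L), equating R1's and R3's payoffs gives −q + 1 = 6q − 2 ⇒ q = 3/7.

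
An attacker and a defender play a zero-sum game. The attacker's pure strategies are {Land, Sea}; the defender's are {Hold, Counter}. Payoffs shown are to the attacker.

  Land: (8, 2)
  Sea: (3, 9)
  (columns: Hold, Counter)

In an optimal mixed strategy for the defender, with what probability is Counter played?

Row minima: Land → 2, Sea → 3; maximin = 3.
Column maxima: Hold → 8, Counter → 9; minimax = 8.
3 ≠ 8, so there is no saddle point; optimal play is mixed.
Let the attacker play Land with probability p. Expected payoff against Hold: 8p + 3(1−p) = 5p + 3; against Counter: 2p + 9(1−p) = −7p + 9.
Setting these equal: 5p + 3 = −7p + 9 ⇒ 12p = 6 ⇒ p = 1/2, and the value is (5)·(1/2) + 3 = 11/2.
For the defender: with q = P(Hold), equating Land's and Sea's payoffs gives 6q + 2 = −6q + 9 ⇒ q = 7/12.

5/12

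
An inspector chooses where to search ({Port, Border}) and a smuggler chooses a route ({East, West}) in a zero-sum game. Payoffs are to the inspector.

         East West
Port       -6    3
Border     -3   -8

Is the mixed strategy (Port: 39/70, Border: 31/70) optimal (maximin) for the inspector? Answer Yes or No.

Against East this mix gives (39/70)·(-6) + (31/70)·(-3) = -327/70.
Against West this mix gives (39/70)·3 + (31/70)·(-8) = -131/70.
The smuggler will play East, holding the inspector to -327/70. Shifting weight toward the row that does better against East would raise this floor (the equalizing mix achieves -57/14 against both East and West), so the proposed strategy is not optimal.

No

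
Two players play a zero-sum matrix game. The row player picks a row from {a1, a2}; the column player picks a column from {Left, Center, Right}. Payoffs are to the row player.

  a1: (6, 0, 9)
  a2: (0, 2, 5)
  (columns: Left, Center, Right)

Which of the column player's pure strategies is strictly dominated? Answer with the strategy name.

Left holds the row player's payoff strictly below Right in every row: 6 < 9, 0 < 5.
So Right is strictly dominated for the column player.

Right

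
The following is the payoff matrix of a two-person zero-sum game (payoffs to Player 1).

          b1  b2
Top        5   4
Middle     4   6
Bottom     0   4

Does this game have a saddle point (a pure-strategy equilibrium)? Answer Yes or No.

Row minima: Top → 4, Middle → 4, Bottom → 0; maximin = 4.
Column maxima: b1 → 5, b2 → 6; minimax = 5.
4 ≠ 5, so no pure-strategy equilibrium exists.

No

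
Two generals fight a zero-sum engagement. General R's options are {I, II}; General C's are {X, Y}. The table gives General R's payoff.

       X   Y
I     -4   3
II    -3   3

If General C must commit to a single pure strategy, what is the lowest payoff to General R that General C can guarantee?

-3

Column maxima: X → -3, Y → 3.
The smallest of these is -3.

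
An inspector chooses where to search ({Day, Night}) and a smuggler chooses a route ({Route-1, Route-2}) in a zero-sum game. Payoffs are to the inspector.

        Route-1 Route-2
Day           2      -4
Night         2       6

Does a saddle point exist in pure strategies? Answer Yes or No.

Row minima: Day → -4, Night → 2; maximin = 2.
Column maxima: Route-1 → 2, Route-2 → 6; minimax = 2.
maximin = minimax = 2, so a saddle point exists.

Yes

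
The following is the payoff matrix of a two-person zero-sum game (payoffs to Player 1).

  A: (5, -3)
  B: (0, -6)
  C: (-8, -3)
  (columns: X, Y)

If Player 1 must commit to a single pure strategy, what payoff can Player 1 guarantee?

-3

Row minima: A → -3, B → -6, C → -8.
The best of these is -3.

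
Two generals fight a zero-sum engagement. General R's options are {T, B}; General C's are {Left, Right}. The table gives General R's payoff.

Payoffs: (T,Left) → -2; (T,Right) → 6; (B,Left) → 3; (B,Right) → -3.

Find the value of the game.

Row minima: T → -2, B → -3; maximin = -2.
Column maxima: Left → 3, Right → 6; minimax = 3.
-2 ≠ 3, so there is no saddle point; optimal play is mixed.
Let General R play T with probability p. Expected payoff against Left: (-2)p + 3(1−p) = −5p + 3; against Right: 6p + (-3)(1−p) = 9p − 3.
Setting these equal: −5p + 3 = 9p − 3 ⇒ −14p = -6 ⇒ p = 3/7, and the value is (-5)·(3/7) + 3 = 6/7.
For General C: with q = P(Left), equating T's and B's payoffs gives −8q + 6 = 6q − 3 ⇒ q = 9/14.

6/7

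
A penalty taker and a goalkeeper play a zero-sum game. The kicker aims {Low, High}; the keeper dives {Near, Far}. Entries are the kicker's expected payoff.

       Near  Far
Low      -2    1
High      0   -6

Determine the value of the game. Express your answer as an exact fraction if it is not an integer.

Row minima: Low → -2, High → -6; maximin = -2.
Column maxima: Near → 0, Far → 1; minimax = 0.
-2 ≠ 0, so there is no saddle point; optimal play is mixed.
Let the kicker play Low with probability p. Expected payoff against Near: (-2)p + 0(1−p) = −2p; against Far: 1p + (-6)(1−p) = 7p − 6.
Setting these equal: −2p = 7p − 6 ⇒ −9p = -6 ⇒ p = 2/3, and the value is (-2)·(2/3) = -4/3.
For the keeper: with q = P(Near), equating Low's and High's payoffs gives −3q + 1 = 6q − 6 ⇒ q = 7/9.

-4/3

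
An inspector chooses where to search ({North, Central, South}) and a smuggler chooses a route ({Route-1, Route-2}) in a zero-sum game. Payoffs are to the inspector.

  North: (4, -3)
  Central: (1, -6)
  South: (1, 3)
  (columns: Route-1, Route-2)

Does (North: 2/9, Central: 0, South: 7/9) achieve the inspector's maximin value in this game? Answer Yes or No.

Against Route-1 this mix gives (2/9)·4 + (7/9)·1 = 5/3.
Against Route-2 this mix gives (2/9)·(-3) + (7/9)·3 = 5/3.
All of the smuggler's active replies (Route-1, Route-2) yield 5/3, and no column does worse for the inspector. The mix makes the smuggler indifferent and guarantees 5/3, so it is optimal.

Yes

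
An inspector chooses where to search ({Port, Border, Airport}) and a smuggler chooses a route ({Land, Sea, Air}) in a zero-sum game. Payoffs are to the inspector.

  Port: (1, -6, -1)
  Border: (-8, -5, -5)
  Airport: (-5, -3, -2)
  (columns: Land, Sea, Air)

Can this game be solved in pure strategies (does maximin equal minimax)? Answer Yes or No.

No

Row minima: Port → -6, Border → -8, Airport → -5; maximin = -5.
Column maxima: Land → 1, Sea → -3, Air → -1; minimax = -3.
-5 ≠ -3, so no pure-strategy equilibrium exists.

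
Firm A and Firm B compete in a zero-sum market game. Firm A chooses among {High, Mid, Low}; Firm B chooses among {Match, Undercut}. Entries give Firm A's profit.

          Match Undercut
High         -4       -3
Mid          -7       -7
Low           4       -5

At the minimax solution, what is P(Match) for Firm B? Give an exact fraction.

Row minima: High → -4, Mid → -7, Low → -5; maximin = -4.
Column maxima: Match → 4, Undercut → -3; minimax = -3.
-4 ≠ -3, so there is no saddle point; optimal play is mixed.
Mid is strictly dominated by High, so Firm A never plays it.
On the remaining 2×2 (High, Low vs Match, Undercut):
Let Firm A play High with probability p. Expected payoff against Match: (-4)p + 4(1−p) = −8p + 4; against Undercut: (-3)p + (-5)(1−p) = 2p − 5.
Setting these equal: −8p + 4 = 2p − 5 ⇒ −10p = -9 ⇒ p = 9/10, and the value is (-8)·(9/10) + 4 = -16/5.
For Firm B: with q = P(Match), equating High's and Low's payoffs gives −q − 3 = 9q − 5 ⇒ q = 1/5.

1/5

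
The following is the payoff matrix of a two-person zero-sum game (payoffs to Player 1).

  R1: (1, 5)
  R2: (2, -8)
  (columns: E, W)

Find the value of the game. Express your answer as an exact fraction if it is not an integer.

9/7

Row minima: R1 → 1, R2 → -8; maximin = 1.
Column maxima: E → 2, W → 5; minimax = 2.
1 ≠ 2, so there is no saddle point; optimal play is mixed.
Let Player 1 play R1 with probability p. Expected payoff against E: 1p + 2(1−p) = −p + 2; against W: 5p + (-8)(1−p) = 13p − 8.
Setting these equal: −p + 2 = 13p − 8 ⇒ −14p = -10 ⇒ p = 5/7, and the value is (-1)·(5/7) + 2 = 9/7.
For Player 2: with q = P(E), equating R1's and R2's payoffs gives −4q + 5 = 10q − 8 ⇒ q = 13/14.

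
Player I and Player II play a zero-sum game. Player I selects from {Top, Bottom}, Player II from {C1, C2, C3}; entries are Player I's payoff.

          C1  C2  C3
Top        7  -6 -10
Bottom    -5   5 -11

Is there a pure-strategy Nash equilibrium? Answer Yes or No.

Row minima: Top → -10, Bottom → -11; maximin = -10.
Column maxima: C1 → 7, C2 → 5, C3 → -10; minimax = -10.
maximin = minimax = -10, so a saddle point exists.

Yes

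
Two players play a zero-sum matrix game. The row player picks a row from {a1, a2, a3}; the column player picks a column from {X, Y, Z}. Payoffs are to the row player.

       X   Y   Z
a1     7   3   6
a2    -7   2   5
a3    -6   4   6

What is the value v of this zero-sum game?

23/7

Row minima: a1 → 3, a2 → -7, a3 → -6; maximin = 3.
Column maxima: X → 7, Y → 4, Z → 6; minimax = 4.
3 ≠ 4, so there is no saddle point; optimal play is mixed.
a2 is strictly dominated by a1, so the row player never plays it.
Z is strictly dominated by Y (it gives the row player strictly more in every row), so the column player never plays it.
On the remaining 2×2 (a1, a3 vs X, Y):
Let the row player play a1 with probability p. Expected payoff against X: 7p + (-6)(1−p) = 13p − 6; against Y: 3p + 4(1−p) = −p + 4.
Setting these equal: 13p − 6 = −p + 4 ⇒ 14p = 10 ⇒ p = 5/7, and the value is (13)·(5/7) − 6 = 23/7.
For the column player: with q = P(X), equating a1's and a3's payoffs gives 4q + 3 = −10q + 4 ⇒ q = 1/14.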